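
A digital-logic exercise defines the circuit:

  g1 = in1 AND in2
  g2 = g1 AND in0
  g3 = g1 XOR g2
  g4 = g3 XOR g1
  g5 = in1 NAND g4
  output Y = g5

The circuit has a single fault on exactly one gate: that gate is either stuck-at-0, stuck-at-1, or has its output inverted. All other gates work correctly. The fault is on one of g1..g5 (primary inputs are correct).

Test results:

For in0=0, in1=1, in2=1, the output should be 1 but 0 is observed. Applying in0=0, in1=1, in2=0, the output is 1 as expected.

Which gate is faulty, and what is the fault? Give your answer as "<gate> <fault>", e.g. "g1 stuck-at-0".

g3 stuck-at-0

Fault-free values for test 1 (in0=0, in1=1, in2=1): g1=1, g2=0, g3=1, g4=0, g5=1, giving Y=1. Observed 0.
Test 1: faults giving observed 0 are {g2 stuck-at-1, g2 inverted output, g3 stuck-at-0, g3 inverted output, g4 stuck-at-1, g4 inverted output, g5 stuck-at-0, g5 inverted output}.
Test 2 (in0=0, in1=1, in2=0): fault-free g1=0, g2=0, g3=0, g4=0, g5=1 → 1; observed 1. Eliminates g2 stuck-at-1, g2 inverted output, g3 inverted output, g4 stuck-at-1, g4 inverted output, g5 stuck-at-0, g5 inverted output.
Only g3 stuck-at-0 is consistent with every test.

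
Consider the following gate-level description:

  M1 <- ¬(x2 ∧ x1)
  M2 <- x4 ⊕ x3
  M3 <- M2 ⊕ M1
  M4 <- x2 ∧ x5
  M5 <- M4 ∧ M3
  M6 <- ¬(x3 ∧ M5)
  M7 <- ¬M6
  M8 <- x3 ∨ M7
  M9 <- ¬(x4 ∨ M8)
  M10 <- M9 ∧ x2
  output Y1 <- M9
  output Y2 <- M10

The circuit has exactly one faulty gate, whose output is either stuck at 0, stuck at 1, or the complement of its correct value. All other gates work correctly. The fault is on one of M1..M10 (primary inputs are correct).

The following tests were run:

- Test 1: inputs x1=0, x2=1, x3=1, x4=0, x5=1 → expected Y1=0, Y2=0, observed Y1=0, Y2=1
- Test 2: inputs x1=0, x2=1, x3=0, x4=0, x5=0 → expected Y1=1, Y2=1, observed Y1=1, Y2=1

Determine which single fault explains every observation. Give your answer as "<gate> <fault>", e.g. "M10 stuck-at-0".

M10 stuck-at-1

Fault-free values for test 1 (x1=0, x2=1, x3=1, x4=0, x5=1): M1=1, M2=1, M3=0, M4=1, M5=0, M6=1, M7=0, M8=1, M9=0, M10=0, giving Y1=0, Y2=0. Observed Y1=0, Y2=1.
Test 1: faults giving observed Y1=0, Y2=1 are {M10 stuck-at-1, M10 inverted output}.
Test 2 (x1=0, x2=1, x3=0, x4=0, x5=0): fault-free M1=1, M2=0, M3=1, M4=0, M5=0, M6=1, M7=0, M8=0, M9=1, M10=1 → Y1=1, Y2=1; observed Y1=1, Y2=1. Eliminates M10 inverted output.
Only M10 stuck-at-1 is consistent with every test.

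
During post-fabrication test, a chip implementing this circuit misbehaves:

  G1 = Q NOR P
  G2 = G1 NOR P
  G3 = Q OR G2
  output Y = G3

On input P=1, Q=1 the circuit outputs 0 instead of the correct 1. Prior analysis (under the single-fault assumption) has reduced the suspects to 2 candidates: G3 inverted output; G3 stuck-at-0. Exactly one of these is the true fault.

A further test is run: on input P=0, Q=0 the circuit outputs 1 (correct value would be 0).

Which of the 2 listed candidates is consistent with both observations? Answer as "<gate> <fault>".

Evaluate each candidate on input P=0, Q=0:
  G3 inverted output: G1=1, G2=0, G3=1 [inverted output] → 1 — matches
  G3 stuck-at-0: G1=1, G2=0, G3=0 [stuck-at-0] → 0 — eliminated
Only G3 inverted output reproduces the observed 1.

G3 inverted output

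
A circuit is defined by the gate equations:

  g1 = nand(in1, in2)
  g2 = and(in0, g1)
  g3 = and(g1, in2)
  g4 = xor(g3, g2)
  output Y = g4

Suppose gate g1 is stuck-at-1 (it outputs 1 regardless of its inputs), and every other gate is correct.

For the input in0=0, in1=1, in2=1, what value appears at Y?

1

Propagate with g1 forced: g1=1 [stuck-at-1], g2=0, g3=1, g4=1.
So Y = 1. (Without the fault it would be 0.)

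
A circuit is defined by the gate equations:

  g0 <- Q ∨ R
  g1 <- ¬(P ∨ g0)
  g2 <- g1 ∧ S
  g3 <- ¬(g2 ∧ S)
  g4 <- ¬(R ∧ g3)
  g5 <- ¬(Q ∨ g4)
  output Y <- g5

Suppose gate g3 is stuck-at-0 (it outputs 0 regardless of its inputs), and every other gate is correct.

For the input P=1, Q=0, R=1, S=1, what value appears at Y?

0

Propagate with g3 forced: g0=1, g1=0, g2=0, g3=0 [stuck-at-0], g4=1, g5=0.
So Y = 0. (Without the fault it would be 1.)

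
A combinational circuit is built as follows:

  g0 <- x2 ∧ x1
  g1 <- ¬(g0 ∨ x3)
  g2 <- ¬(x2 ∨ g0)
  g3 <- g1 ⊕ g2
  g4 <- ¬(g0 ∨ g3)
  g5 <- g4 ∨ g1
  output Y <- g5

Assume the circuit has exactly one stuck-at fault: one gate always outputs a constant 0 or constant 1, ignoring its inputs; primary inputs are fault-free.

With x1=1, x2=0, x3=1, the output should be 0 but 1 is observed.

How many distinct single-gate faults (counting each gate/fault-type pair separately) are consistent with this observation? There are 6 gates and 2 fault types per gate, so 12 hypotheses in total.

Fault-free: g0=0, g1=0, g2=1, g3=1, g4=0, g5=0 → 0. Observed 1.
  g0 stuck-at-0: output 0 ✗
  g0 stuck-at-1: output 0 ✗
  g1 stuck-at-0: output 0 ✗
  g1 stuck-at-1: output 1 ✓
  g2 stuck-at-0: output 1 ✓
  g2 stuck-at-1: output 0 ✗
  g3 stuck-at-0: output 1 ✓
  g3 stuck-at-1: output 0 ✗
  g4 stuck-at-0: output 0 ✗
  g4 stuck-at-1: output 1 ✓
  g5 stuck-at-0: output 0 ✗
  g5 stuck-at-1: output 1 ✓
Consistent faults: {g1 stuck-at-1, g2 stuck-at-0, g3 stuck-at-0, g4 stuck-at-1, g5 stuck-at-1} — 5 in all.

5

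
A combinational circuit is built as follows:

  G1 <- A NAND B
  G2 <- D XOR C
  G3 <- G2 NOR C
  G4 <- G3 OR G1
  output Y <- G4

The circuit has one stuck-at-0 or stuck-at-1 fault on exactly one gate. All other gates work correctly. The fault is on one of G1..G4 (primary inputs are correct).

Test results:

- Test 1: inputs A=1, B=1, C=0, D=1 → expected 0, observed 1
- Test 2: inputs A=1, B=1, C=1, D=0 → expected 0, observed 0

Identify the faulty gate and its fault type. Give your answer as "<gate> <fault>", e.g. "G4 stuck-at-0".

Fault-free values for test 1 (A=1, B=1, C=0, D=1): G1=0, G2=1, G3=0, G4=0, giving Y=0. Observed 1.
Test 1: faults giving observed 1 are {G1 stuck-at-1, G2 stuck-at-0, G3 stuck-at-1, G4 stuck-at-1}.
Test 2 (A=1, B=1, C=1, D=0): fault-free G1=0, G2=1, G3=0, G4=0 → 0; observed 0. Eliminates G1 stuck-at-1, G3 stuck-at-1, G4 stuck-at-1.
Only G2 stuck-at-0 is consistent with every test.

G2 stuck-at-0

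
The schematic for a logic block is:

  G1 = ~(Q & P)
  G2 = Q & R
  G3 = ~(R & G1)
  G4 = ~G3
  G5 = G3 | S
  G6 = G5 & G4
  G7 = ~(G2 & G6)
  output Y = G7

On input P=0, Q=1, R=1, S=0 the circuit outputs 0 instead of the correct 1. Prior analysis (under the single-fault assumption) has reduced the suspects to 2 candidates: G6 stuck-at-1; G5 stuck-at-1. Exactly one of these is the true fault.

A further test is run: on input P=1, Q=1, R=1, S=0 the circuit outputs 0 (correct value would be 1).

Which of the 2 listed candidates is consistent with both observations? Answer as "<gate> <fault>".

G6 stuck-at-1

Evaluate each candidate on input P=1, Q=1, R=1, S=0:
  G6 stuck-at-1: G1=0, G2=1, G3=1, G4=0, G5=1, G6=1 [stuck-at-1], G7=0 → 0 — matches
  G5 stuck-at-1: G1=0, G2=1, G3=1, G4=0, G5=1 [stuck-at-1], G6=0, G7=1 → 1 — eliminated
Only G6 stuck-at-1 reproduces the observed 0.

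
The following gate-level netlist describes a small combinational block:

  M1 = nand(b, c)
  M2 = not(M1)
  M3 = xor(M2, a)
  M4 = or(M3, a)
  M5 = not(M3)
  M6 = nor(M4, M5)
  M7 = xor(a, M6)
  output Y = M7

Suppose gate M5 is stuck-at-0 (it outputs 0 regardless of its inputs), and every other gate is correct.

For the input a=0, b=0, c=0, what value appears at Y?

Propagate with M5 forced: M1=1, M2=0, M3=0, M4=0, M5=0 [stuck-at-0], M6=1, M7=1.
So Y = 1. (Without the fault it would be 0.)

1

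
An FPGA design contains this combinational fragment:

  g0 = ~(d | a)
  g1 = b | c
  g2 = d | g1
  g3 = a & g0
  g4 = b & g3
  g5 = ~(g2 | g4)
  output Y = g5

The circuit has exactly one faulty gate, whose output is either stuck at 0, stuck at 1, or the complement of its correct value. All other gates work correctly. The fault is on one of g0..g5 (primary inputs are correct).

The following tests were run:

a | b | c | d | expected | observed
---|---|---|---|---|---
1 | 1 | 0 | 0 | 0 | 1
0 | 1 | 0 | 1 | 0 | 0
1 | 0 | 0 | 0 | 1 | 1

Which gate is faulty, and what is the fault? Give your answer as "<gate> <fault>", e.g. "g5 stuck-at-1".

g1 stuck-at-0

Fault-free values for test 1 (a=1, b=1, c=0, d=0): g0=0, g1=1, g2=1, g3=0, g4=0, g5=0, giving Y=0. Observed 1.
Test 1: faults giving observed 1 are {g1 stuck-at-0, g1 inverted output, g2 stuck-at-0, g2 inverted output, g5 stuck-at-1, g5 inverted output}.
Test 2 (a=0, b=1, c=0, d=1): fault-free g0=0, g1=1, g2=1, g3=0, g4=0, g5=0 → 0; observed 0. Eliminates g2 stuck-at-0, g2 inverted output, g5 stuck-at-1, g5 inverted output.
Test 3 (a=1, b=0, c=0, d=0): fault-free g0=0, g1=0, g2=0, g3=0, g4=0, g5=1 → 1; observed 1. Eliminates g1 inverted output.
Only g1 stuck-at-0 is consistent with every test.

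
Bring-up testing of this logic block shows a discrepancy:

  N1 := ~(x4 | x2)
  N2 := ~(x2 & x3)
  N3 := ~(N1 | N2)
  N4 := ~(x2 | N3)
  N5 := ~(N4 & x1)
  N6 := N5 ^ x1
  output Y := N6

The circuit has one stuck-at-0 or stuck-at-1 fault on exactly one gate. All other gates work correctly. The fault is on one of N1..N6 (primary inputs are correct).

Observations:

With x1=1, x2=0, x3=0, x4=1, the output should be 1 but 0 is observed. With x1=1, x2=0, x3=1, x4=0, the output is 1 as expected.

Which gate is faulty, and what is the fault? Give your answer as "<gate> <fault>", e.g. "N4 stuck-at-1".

Fault-free values for test 1 (x1=1, x2=0, x3=0, x4=1): N1=0, N2=1, N3=0, N4=1, N5=0, N6=1, giving Y=1. Observed 0.
Test 1: faults giving observed 0 are {N2 stuck-at-0, N3 stuck-at-1, N4 stuck-at-0, N5 stuck-at-1, N6 stuck-at-0}.
Test 2 (x1=1, x2=0, x3=1, x4=0): fault-free N1=1, N2=1, N3=0, N4=1, N5=0, N6=1 → 1; observed 1. Eliminates N3 stuck-at-1, N4 stuck-at-0, N5 stuck-at-1, N6 stuck-at-0.
Only N2 stuck-at-0 is consistent with every test.

N2 stuck-at-0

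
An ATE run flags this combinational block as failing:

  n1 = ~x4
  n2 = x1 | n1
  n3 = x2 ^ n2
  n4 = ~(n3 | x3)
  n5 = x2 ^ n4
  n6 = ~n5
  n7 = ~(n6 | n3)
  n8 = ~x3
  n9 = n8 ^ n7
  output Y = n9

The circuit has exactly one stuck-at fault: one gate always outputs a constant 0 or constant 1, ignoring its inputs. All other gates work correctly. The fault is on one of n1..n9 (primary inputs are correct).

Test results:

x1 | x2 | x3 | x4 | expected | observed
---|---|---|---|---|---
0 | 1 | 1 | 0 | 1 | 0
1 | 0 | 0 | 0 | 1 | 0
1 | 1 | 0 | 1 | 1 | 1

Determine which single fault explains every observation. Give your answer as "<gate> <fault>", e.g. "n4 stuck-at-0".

Fault-free values for test 1 (x1=0, x2=1, x3=1, x4=0): n1=1, n2=1, n3=0, n4=0, n5=1, n6=0, n7=1, n8=0, n9=1, giving Y=1. Observed 0.
Test 1: faults giving observed 0 are {n1 stuck-at-0, n2 stuck-at-0, n3 stuck-at-1, n4 stuck-at-1, n5 stuck-at-0, n6 stuck-at-1, n7 stuck-at-0, n8 stuck-at-1, n9 stuck-at-0}.
Test 2 (x1=1, x2=0, x3=0, x4=0): fault-free n1=1, n2=1, n3=1, n4=0, n5=0, n6=1, n7=0, n8=1, n9=1 → 1; observed 0. Eliminates n1 stuck-at-0, n3 stuck-at-1, n4 stuck-at-1, n5 stuck-at-0, n6 stuck-at-1, n7 stuck-at-0, n8 stuck-at-1.
Test 3 (x1=1, x2=1, x3=0, x4=1): fault-free n1=0, n2=1, n3=0, n4=1, n5=0, n6=1, n7=0, n8=1, n9=1 → 1; observed 1. Eliminates n9 stuck-at-0.
Only n2 stuck-at-0 is consistent with every test.

n2 stuck-at-0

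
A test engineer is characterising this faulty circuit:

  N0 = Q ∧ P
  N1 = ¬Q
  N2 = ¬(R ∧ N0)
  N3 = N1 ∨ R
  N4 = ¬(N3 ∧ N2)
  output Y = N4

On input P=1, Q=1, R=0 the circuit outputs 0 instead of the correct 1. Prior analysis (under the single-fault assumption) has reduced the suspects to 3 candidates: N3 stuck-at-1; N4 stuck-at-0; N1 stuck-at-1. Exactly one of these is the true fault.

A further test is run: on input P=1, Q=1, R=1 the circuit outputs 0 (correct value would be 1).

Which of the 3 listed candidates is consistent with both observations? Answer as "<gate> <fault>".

Evaluate each candidate on input P=1, Q=1, R=1:
  N3 stuck-at-1: N0=1, N1=0, N2=0, N3=1 [stuck-at-1], N4=1 → 1 — eliminated
  N4 stuck-at-0: N0=1, N1=0, N2=0, N3=1, N4=0 [stuck-at-0] → 0 — matches
  N1 stuck-at-1: N0=1, N1=1 [stuck-at-1], N2=0, N3=1, N4=1 → 1 — eliminated
Only N4 stuck-at-0 reproduces the observed 0.

N4 stuck-at-0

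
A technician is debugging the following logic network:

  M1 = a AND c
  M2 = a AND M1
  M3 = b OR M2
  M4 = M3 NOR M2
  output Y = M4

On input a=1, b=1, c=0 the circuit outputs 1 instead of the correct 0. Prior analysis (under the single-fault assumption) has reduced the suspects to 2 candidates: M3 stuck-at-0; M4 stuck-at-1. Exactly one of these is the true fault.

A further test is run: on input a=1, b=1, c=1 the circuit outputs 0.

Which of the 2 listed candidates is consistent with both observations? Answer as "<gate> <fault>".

Evaluate each candidate on input a=1, b=1, c=1:
  M3 stuck-at-0: M1=1, M2=1, M3=0 [stuck-at-0], M4=0 → 0 — matches
  M4 stuck-at-1: M1=1, M2=1, M3=1, M4=1 [stuck-at-1] → 1 — eliminated
Only M3 stuck-at-0 reproduces the observed 0.

M3 stuck-at-0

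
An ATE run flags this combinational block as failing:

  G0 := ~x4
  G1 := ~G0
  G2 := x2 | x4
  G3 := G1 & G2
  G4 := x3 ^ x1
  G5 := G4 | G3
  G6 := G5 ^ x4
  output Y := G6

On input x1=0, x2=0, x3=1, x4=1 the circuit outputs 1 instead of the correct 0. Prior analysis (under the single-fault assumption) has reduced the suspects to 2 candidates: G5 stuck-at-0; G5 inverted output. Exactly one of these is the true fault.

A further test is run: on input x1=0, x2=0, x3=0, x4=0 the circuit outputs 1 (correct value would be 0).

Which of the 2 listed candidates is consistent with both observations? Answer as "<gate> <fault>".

G5 inverted output

Evaluate each candidate on input x1=0, x2=0, x3=0, x4=0:
  G5 stuck-at-0: G0=1, G1=0, G2=0, G3=0, G4=0, G5=0 [stuck-at-0], G6=0 → 0 — eliminated
  G5 inverted output: G0=1, G1=0, G2=0, G3=0, G4=0, G5=1 [inverted output], G6=1 → 1 — matches
Only G5 inverted output reproduces the observed 1.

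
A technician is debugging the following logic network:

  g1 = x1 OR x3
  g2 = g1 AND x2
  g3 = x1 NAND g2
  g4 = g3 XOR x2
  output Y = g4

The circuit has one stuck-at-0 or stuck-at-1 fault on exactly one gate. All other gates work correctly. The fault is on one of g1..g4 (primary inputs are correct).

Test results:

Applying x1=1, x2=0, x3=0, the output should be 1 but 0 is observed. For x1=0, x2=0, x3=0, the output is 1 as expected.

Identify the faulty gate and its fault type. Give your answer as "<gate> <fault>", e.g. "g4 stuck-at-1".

Fault-free values for test 1 (x1=1, x2=0, x3=0): g1=1, g2=0, g3=1, g4=1, giving Y=1. Observed 0.
Test 1: faults giving observed 0 are {g2 stuck-at-1, g3 stuck-at-0, g4 stuck-at-0}.
Test 2 (x1=0, x2=0, x3=0): fault-free g1=0, g2=0, g3=1, g4=1 → 1; observed 1. Eliminates g3 stuck-at-0, g4 stuck-at-0.
Only g2 stuck-at-1 is consistent with every test.

g2 stuck-at-1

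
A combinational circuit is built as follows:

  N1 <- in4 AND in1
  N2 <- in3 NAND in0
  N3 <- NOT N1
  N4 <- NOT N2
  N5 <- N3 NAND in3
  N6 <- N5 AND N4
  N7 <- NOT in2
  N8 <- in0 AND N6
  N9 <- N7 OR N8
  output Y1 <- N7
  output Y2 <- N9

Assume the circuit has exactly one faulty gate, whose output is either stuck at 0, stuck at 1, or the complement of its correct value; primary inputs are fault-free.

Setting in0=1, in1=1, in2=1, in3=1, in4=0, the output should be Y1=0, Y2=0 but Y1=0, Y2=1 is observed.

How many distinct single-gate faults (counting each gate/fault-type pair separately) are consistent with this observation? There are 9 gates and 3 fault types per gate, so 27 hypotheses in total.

Fault-free: N1=0, N2=0, N3=1, N4=1, N5=0, N6=0, N7=0, N8=0, N9=0 → Y1=0, Y2=0. Observed Y1=0, Y2=1.
  N1: stuck-at-1, inverted output ✓; others ✗
  N2: none of the 3 fault types match ✗
  N3: stuck-at-0, inverted output ✓; others ✗
  N4: none of the 3 fault types match ✗
  N5: stuck-at-1, inverted output ✓; others ✗
  N6: stuck-at-1, inverted output ✓; others ✗
  N7: none of the 3 fault types match ✗
  N8: stuck-at-1, inverted output ✓; others ✗
  N9: stuck-at-1, inverted output ✓; others ✗
Consistent faults: {N1 stuck-at-1, N1 inverted output, N3 stuck-at-0, N3 inverted output, N5 stuck-at-1, N5 inverted output, N6 stuck-at-1, N6 inverted output, N8 stuck-at-1, N8 inverted output, N9 stuck-at-1, N9 inverted output} — 12 in all.

12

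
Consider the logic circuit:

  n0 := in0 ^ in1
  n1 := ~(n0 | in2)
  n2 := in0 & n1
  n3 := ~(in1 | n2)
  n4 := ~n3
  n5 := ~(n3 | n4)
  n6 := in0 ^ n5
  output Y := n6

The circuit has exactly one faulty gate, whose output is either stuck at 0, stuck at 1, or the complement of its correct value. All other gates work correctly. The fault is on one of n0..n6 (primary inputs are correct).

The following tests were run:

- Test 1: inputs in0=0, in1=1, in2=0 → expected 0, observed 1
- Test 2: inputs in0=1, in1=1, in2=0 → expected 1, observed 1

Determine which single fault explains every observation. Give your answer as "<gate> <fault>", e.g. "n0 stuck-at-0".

Fault-free values for test 1 (in0=0, in1=1, in2=0): n0=1, n1=0, n2=0, n3=0, n4=1, n5=0, n6=0, giving Y=0. Observed 1.
Test 1: faults giving observed 1 are {n4 stuck-at-0, n4 inverted output, n5 stuck-at-1, n5 inverted output, n6 stuck-at-1, n6 inverted output}.
Test 2 (in0=1, in1=1, in2=0): fault-free n0=0, n1=1, n2=1, n3=0, n4=1, n5=0, n6=1 → 1; observed 1. Eliminates n4 stuck-at-0, n4 inverted output, n5 stuck-at-1, n5 inverted output, n6 inverted output.
Only n6 stuck-at-1 is consistent with every test.

n6 stuck-at-1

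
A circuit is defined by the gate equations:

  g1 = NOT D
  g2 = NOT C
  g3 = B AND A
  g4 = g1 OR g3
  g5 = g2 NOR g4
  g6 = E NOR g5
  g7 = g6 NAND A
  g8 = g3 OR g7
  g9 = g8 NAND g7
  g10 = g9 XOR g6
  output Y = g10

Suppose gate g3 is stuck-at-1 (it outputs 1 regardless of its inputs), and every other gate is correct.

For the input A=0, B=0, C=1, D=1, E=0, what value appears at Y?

Propagate with g3 forced: g1=0, g2=0, g3=1 [stuck-at-1], g4=1, g5=0, g6=1, g7=1, g8=1, g9=0, g10=1.
So Y = 1. (Without the fault it would be 0.)

1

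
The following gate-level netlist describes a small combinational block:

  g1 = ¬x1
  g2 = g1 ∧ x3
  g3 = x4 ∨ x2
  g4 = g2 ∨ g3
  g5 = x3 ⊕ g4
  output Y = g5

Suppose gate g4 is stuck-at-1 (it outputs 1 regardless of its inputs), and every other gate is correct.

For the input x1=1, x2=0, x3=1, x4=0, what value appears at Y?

Propagate with g4 forced: g1=0, g2=0, g3=0, g4=1 [stuck-at-1], g5=0.
So Y = 0. (Without the fault it would be 1.)

0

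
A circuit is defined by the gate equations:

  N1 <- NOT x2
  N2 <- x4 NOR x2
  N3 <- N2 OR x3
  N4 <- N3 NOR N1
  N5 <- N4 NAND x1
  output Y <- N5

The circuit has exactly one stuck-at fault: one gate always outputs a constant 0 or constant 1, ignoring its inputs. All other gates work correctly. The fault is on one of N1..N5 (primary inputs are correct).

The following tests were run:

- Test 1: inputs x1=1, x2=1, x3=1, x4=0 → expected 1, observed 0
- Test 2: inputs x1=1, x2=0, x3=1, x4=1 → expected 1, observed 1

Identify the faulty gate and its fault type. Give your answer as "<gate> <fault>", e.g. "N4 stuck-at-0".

Fault-free values for test 1 (x1=1, x2=1, x3=1, x4=0): N1=0, N2=0, N3=1, N4=0, N5=1, giving Y=1. Observed 0.
Test 1: faults giving observed 0 are {N3 stuck-at-0, N4 stuck-at-1, N5 stuck-at-0}.
Test 2 (x1=1, x2=0, x3=1, x4=1): fault-free N1=1, N2=0, N3=1, N4=0, N5=1 → 1; observed 1. Eliminates N4 stuck-at-1, N5 stuck-at-0.
Only N3 stuck-at-0 is consistent with every test.

N3 stuck-at-0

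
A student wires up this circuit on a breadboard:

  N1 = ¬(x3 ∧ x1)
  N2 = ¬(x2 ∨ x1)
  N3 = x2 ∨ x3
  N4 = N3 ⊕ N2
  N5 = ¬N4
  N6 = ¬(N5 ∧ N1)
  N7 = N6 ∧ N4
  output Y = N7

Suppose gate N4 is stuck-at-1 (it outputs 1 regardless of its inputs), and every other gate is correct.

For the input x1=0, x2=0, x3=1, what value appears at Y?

Propagate with N4 forced: N1=1, N2=1, N3=1, N4=1 [stuck-at-1], N5=0, N6=1, N7=1.
So Y = 1. (Without the fault it would be 0.)

1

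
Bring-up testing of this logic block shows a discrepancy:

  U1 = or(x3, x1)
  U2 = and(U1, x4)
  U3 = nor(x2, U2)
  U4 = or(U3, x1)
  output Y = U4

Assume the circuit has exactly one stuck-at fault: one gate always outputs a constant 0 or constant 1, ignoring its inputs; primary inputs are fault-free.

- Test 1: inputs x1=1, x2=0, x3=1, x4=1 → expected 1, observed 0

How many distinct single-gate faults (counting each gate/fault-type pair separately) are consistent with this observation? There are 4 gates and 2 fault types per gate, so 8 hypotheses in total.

Fault-free: U1=1, U2=1, U3=0, U4=1 → 1. Observed 0.
  U1 stuck-at-0: output 1 ✗
  U1 stuck-at-1: output 1 ✗
  U2 stuck-at-0: output 1 ✗
  U2 stuck-at-1: output 1 ✗
  U3 stuck-at-0: output 1 ✗
  U3 stuck-at-1: output 1 ✗
  U4 stuck-at-0: output 0 ✓
  U4 stuck-at-1: output 1 ✗
Consistent faults: {U4 stuck-at-0} — 1 in all.

1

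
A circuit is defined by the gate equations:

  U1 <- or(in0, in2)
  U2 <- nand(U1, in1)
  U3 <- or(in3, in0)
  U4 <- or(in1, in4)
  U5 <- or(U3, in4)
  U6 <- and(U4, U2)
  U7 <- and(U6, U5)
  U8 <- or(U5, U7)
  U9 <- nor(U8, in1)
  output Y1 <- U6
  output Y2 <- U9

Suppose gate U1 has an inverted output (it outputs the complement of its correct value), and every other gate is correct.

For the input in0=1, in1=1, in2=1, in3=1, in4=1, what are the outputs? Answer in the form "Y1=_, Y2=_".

Propagate with U1 forced: U1=0 [inverted output], U2=1, U3=1, U4=1, U5=1, U6=1, U7=1, U8=1, U9=0.
So the outputs are Y1=1, Y2=0. (Without the fault they would be Y1=0, Y2=0.)

Y1=1, Y2=0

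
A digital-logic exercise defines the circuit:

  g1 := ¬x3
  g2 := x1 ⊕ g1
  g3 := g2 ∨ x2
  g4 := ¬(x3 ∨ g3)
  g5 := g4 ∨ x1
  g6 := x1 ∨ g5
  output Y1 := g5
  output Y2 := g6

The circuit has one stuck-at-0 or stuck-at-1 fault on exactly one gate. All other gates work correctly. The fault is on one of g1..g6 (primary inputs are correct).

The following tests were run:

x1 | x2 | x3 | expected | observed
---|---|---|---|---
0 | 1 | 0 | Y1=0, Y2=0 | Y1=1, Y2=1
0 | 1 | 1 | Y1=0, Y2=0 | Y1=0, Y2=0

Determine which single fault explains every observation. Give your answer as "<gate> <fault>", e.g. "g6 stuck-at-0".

g3 stuck-at-0

Fault-free values for test 1 (x1=0, x2=1, x3=0): g1=1, g2=1, g3=1, g4=0, g5=0, g6=0, giving Y1=0, Y2=0. Observed Y1=1, Y2=1.
Test 1: faults giving observed Y1=1, Y2=1 are {g3 stuck-at-0, g4 stuck-at-1, g5 stuck-at-1}.
Test 2 (x1=0, x2=1, x3=1): fault-free g1=0, g2=0, g3=1, g4=0, g5=0, g6=0 → Y1=0, Y2=0; observed Y1=0, Y2=0. Eliminates g4 stuck-at-1, g5 stuck-at-1.
Only g3 stuck-at-0 is consistent with every test.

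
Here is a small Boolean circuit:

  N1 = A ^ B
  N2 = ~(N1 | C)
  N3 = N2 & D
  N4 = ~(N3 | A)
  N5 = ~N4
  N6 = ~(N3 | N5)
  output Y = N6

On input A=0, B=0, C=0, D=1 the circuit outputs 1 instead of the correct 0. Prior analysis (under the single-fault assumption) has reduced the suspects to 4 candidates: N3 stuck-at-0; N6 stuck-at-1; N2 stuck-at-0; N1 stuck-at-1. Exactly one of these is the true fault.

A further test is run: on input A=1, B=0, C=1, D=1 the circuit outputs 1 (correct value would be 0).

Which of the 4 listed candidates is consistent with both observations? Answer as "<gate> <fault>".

Evaluate each candidate on input A=1, B=0, C=1, D=1:
  N3 stuck-at-0: N1=1, N2=0, N3=0 [stuck-at-0], N4=0, N5=1, N6=0 → 0 — eliminated
  N6 stuck-at-1: N1=1, N2=0, N3=0, N4=0, N5=1, N6=1 [stuck-at-1] → 1 — matches
  N2 stuck-at-0: N1=1, N2=0 [stuck-at-0], N3=0, N4=0, N5=1, N6=0 → 0 — eliminated
  N1 stuck-at-1: N1=1 [stuck-at-1], N2=0, N3=0, N4=0, N5=1, N6=0 → 0 — eliminated
Only N6 stuck-at-1 reproduces the observed 1.

N6 stuck-at-1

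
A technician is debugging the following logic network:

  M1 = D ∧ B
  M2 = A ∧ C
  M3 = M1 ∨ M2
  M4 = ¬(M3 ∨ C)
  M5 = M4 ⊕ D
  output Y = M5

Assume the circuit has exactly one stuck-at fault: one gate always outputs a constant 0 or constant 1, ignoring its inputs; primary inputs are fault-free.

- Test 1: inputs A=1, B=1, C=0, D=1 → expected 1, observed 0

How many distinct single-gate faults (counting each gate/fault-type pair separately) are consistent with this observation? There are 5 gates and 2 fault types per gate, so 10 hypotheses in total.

4

Fault-free: M1=1, M2=0, M3=1, M4=0, M5=1 → 1. Observed 0.
  M1 stuck-at-0: output 0 ✓
  M1 stuck-at-1: output 1 ✗
  M2 stuck-at-0: output 1 ✗
  M2 stuck-at-1: output 1 ✗
  M3 stuck-at-0: output 0 ✓
  M3 stuck-at-1: output 1 ✗
  M4 stuck-at-0: output 1 ✗
  M4 stuck-at-1: output 0 ✓
  M5 stuck-at-0: output 0 ✓
  M5 stuck-at-1: output 1 ✗
Consistent faults: {M1 stuck-at-0, M3 stuck-at-0, M4 stuck-at-1, M5 stuck-at-0} — 4 in all.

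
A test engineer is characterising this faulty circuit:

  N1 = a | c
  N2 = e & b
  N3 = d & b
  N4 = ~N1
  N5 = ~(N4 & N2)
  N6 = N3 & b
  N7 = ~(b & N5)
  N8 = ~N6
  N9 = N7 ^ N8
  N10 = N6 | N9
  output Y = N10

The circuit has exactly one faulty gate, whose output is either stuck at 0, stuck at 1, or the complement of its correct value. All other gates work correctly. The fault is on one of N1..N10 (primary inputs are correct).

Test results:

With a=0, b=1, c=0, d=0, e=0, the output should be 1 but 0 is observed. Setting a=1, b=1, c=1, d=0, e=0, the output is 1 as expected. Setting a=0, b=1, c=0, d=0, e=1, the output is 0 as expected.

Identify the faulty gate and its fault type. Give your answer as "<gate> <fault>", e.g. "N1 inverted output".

Fault-free values for test 1 (a=0, b=1, c=0, d=0, e=0): N1=0, N2=0, N3=0, N4=1, N5=1, N6=0, N7=0, N8=1, N9=1, N10=1, giving Y=1. Observed 0.
Test 1: faults giving observed 0 are {N2 stuck-at-1, N2 inverted output, N5 stuck-at-0, N5 inverted output, N7 stuck-at-1, N7 inverted output, N8 stuck-at-0, N8 inverted output, N9 stuck-at-0, N9 inverted output, N10 stuck-at-0, N10 inverted output}.
Test 2 (a=1, b=1, c=1, d=0, e=0): fault-free N1=1, N2=0, N3=0, N4=0, N5=1, N6=0, N7=0, N8=1, N9=1, N10=1 → 1; observed 1. Eliminates N5 stuck-at-0, N5 inverted output, N7 stuck-at-1, N7 inverted output, N8 stuck-at-0, N8 inverted output, N9 stuck-at-0, N9 inverted output, N10 stuck-at-0, N10 inverted output.
Test 3 (a=0, b=1, c=0, d=0, e=1): fault-free N1=0, N2=1, N3=0, N4=1, N5=0, N6=0, N7=1, N8=1, N9=0, N10=0 → 0; observed 0. Eliminates N2 inverted output.
Only N2 stuck-at-1 is consistent with every test.

N2 stuck-at-1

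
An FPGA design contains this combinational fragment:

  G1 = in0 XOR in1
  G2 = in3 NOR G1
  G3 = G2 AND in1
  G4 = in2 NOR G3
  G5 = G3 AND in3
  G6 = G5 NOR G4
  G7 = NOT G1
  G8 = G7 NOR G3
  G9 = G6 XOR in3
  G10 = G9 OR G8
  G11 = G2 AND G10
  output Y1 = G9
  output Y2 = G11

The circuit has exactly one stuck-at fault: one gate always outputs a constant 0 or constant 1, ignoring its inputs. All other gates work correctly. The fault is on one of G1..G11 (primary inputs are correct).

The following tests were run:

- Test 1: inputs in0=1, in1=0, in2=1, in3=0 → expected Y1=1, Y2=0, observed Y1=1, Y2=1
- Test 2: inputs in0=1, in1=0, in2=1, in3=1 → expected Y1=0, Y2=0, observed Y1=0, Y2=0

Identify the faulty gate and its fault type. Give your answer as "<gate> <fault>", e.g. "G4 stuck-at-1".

G1 stuck-at-0

Fault-free values for test 1 (in0=1, in1=0, in2=1, in3=0): G1=1, G2=0, G3=0, G4=0, G5=0, G6=1, G7=0, G8=1, G9=1, G10=1, G11=0, giving Y1=1, Y2=0. Observed Y1=1, Y2=1.
Test 1: faults giving observed Y1=1, Y2=1 are {G1 stuck-at-0, G2 stuck-at-1, G11 stuck-at-1}.
Test 2 (in0=1, in1=0, in2=1, in3=1): fault-free G1=1, G2=0, G3=0, G4=0, G5=0, G6=1, G7=0, G8=1, G9=0, G10=1, G11=0 → Y1=0, Y2=0; observed Y1=0, Y2=0. Eliminates G2 stuck-at-1, G11 stuck-at-1.
Only G1 stuck-at-0 is consistent with every test.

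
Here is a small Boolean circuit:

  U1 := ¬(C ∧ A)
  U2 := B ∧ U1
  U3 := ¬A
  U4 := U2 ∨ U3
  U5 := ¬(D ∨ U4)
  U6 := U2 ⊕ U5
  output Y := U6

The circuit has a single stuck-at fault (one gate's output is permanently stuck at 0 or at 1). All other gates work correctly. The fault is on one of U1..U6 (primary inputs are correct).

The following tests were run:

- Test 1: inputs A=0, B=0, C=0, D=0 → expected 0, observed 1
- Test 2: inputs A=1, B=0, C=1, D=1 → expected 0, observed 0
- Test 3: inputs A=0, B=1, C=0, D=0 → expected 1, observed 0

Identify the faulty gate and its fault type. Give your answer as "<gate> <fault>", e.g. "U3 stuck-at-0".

U4 stuck-at-0

Fault-free values for test 1 (A=0, B=0, C=0, D=0): U1=1, U2=0, U3=1, U4=1, U5=0, U6=0, giving Y=0. Observed 1.
Test 1: faults giving observed 1 are {U2 stuck-at-1, U3 stuck-at-0, U4 stuck-at-0, U5 stuck-at-1, U6 stuck-at-1}.
Test 2 (A=1, B=0, C=1, D=1): fault-free U1=0, U2=0, U3=0, U4=0, U5=0, U6=0 → 0; observed 0. Eliminates U2 stuck-at-1, U5 stuck-at-1, U6 stuck-at-1.
Test 3 (A=0, B=1, C=0, D=0): fault-free U1=1, U2=1, U3=1, U4=1, U5=0, U6=1 → 1; observed 0. Eliminates U3 stuck-at-0.
Only U4 stuck-at-0 is consistent with every test.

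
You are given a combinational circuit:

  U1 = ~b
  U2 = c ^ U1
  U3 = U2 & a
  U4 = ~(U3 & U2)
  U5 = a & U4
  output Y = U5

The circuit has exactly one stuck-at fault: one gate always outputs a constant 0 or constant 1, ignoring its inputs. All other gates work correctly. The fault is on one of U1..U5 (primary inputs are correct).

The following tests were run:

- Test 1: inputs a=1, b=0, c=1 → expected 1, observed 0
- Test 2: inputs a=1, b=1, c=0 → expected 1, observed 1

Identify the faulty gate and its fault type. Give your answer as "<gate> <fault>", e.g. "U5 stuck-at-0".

Fault-free values for test 1 (a=1, b=0, c=1): U1=1, U2=0, U3=0, U4=1, U5=1, giving Y=1. Observed 0.
Test 1: faults giving observed 0 are {U1 stuck-at-0, U2 stuck-at-1, U4 stuck-at-0, U5 stuck-at-0}.
Test 2 (a=1, b=1, c=0): fault-free U1=0, U2=0, U3=0, U4=1, U5=1 → 1; observed 1. Eliminates U2 stuck-at-1, U4 stuck-at-0, U5 stuck-at-0.
Only U1 stuck-at-0 is consistent with every test.

U1 stuck-at-0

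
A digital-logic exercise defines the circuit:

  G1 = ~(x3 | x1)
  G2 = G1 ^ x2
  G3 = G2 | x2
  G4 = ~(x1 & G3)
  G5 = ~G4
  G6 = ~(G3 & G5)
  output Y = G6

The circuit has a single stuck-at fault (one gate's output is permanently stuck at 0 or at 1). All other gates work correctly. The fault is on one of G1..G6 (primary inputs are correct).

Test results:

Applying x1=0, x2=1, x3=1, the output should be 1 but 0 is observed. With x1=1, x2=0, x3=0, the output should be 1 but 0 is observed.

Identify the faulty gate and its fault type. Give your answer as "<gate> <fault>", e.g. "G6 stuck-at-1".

Fault-free values for test 1 (x1=0, x2=1, x3=1): G1=0, G2=1, G3=1, G4=1, G5=0, G6=1, giving Y=1. Observed 0.
Test 1: faults giving observed 0 are {G4 stuck-at-0, G5 stuck-at-1, G6 stuck-at-0}.
Test 2 (x1=1, x2=0, x3=0): fault-free G1=0, G2=0, G3=0, G4=1, G5=0, G6=1 → 1; observed 0. Eliminates G4 stuck-at-0, G5 stuck-at-1.
Only G6 stuck-at-0 is consistent with every test.

G6 stuck-at-0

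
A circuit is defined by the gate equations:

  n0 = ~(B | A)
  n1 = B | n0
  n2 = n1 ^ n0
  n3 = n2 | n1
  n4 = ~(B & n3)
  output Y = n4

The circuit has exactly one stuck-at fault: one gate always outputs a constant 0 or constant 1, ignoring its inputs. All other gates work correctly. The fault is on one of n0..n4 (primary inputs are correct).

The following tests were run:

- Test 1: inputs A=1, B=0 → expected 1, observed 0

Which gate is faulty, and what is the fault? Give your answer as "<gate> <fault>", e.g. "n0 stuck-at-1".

Fault-free values for test 1 (A=1, B=0): n0=0, n1=0, n2=0, n3=0, n4=1, giving Y=1. Observed 0.
Test 1: faults giving observed 0 are {n4 stuck-at-0}.
Only n4 stuck-at-0 is consistent with every test.

n4 stuck-at-0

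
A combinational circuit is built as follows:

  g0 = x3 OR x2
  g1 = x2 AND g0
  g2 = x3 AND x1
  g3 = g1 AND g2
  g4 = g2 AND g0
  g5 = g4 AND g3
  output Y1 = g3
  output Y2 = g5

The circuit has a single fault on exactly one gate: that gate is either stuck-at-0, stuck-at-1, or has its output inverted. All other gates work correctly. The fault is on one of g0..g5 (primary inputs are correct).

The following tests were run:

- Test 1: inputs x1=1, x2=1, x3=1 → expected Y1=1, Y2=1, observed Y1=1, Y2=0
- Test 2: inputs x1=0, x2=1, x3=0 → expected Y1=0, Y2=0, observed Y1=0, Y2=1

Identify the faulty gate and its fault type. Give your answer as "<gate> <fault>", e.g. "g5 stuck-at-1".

Fault-free values for test 1 (x1=1, x2=1, x3=1): g0=1, g1=1, g2=1, g3=1, g4=1, g5=1, giving Y1=1, Y2=1. Observed Y1=1, Y2=0.
Test 1: faults giving observed Y1=1, Y2=0 are {g4 stuck-at-0, g4 inverted output, g5 stuck-at-0, g5 inverted output}.
Test 2 (x1=0, x2=1, x3=0): fault-free g0=1, g1=1, g2=0, g3=0, g4=0, g5=0 → Y1=0, Y2=0; observed Y1=0, Y2=1. Eliminates g4 stuck-at-0, g4 inverted output, g5 stuck-at-0.
Only g5 inverted output is consistent with every test.

g5 inverted output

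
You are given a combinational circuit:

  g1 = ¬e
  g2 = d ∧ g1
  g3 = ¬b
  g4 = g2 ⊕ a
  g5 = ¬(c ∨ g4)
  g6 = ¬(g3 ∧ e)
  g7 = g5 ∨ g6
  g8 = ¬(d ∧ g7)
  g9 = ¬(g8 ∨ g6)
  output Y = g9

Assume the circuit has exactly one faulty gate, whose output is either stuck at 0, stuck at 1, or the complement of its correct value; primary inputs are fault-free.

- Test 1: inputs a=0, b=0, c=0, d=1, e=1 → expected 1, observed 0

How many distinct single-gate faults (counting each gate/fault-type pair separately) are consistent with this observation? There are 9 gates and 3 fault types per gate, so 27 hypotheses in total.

18

Fault-free: g1=0, g2=0, g3=1, g4=0, g5=1, g6=0, g7=1, g8=0, g9=1 → 1. Observed 0.
  g1: stuck-at-1, inverted output ✓; others ✗
  g2: stuck-at-1, inverted output ✓; others ✗
  g3: stuck-at-0, inverted output ✓; others ✗
  g4: stuck-at-1, inverted output ✓; others ✗
  g5: stuck-at-0, inverted output ✓; others ✗
  g6: stuck-at-1, inverted output ✓; others ✗
  g7: stuck-at-0, inverted output ✓; others ✗
  g8: stuck-at-1, inverted output ✓; others ✗
  g9: stuck-at-0, inverted output ✓; others ✗
Consistent faults: {g1 stuck-at-1, g1 inverted output, g2 stuck-at-1, g2 inverted output, g3 stuck-at-0, g3 inverted output, g4 stuck-at-1, g4 inverted output, g5 stuck-at-0, g5 inverted output, g6 stuck-at-1, g6 inverted output, g7 stuck-at-0, g7 inverted output, g8 stuck-at-1, g8 inverted output, g9 stuck-at-0, g9 inverted output} — 18 in all.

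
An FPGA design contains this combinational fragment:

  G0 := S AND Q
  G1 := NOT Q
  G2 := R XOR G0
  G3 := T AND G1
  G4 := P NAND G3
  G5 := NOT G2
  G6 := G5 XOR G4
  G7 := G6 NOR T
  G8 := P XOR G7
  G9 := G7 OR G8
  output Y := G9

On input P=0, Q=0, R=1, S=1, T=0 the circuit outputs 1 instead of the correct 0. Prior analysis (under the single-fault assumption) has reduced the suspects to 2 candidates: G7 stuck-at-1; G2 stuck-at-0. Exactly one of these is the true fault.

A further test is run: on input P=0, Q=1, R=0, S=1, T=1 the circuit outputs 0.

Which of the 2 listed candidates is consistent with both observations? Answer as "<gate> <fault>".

G2 stuck-at-0

Evaluate each candidate on input P=0, Q=1, R=0, S=1, T=1:
  G7 stuck-at-1: G0=1, G1=0, G2=1, G3=0, G4=1, G5=0, G6=1, G7=1 [stuck-at-1], G8=1, G9=1 → 1 — eliminated
  G2 stuck-at-0: G0=1, G1=0, G2=0 [stuck-at-0], G3=0, G4=1, G5=1, G6=0, G7=0, G8=0, G9=0 → 0 — matches
Only G2 stuck-at-0 reproduces the observed 0.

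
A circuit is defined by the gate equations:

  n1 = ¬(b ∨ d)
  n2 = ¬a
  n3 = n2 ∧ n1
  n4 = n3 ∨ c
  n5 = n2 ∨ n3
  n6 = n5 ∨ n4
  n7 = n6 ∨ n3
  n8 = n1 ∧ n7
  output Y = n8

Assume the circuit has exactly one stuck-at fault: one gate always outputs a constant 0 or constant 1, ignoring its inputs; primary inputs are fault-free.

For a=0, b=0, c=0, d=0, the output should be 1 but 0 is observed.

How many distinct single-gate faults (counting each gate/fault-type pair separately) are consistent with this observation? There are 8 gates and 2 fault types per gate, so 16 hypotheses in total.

4

Fault-free: n1=1, n2=1, n3=1, n4=1, n5=1, n6=1, n7=1, n8=1 → 1. Observed 0.
  n1: stuck-at-0 ✓; others ✗
  n2: stuck-at-0 ✓; others ✗
  n3: none of the 2 fault types match ✗
  n4: none of the 2 fault types match ✗
  n5: none of the 2 fault types match ✗
  n6: none of the 2 fault types match ✗
  n7: stuck-at-0 ✓; others ✗
  n8: stuck-at-0 ✓; others ✗
Consistent faults: {n1 stuck-at-0, n2 stuck-at-0, n7 stuck-at-0, n8 stuck-at-0} — 4 in all.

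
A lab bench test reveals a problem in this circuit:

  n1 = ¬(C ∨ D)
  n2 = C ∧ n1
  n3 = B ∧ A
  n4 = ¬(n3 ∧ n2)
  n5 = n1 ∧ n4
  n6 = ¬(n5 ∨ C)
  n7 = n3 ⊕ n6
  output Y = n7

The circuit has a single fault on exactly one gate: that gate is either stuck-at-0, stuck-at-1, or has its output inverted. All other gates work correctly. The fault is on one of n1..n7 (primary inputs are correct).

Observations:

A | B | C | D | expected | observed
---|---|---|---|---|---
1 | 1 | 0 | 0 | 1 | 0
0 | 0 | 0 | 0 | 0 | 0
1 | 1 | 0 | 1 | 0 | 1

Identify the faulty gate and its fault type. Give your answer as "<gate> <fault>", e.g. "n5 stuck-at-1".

Fault-free values for test 1 (A=1, B=1, C=0, D=0): n1=1, n2=0, n3=1, n4=1, n5=1, n6=0, n7=1, giving Y=1. Observed 0.
Test 1: faults giving observed 0 are {n1 stuck-at-0, n1 inverted output, n2 stuck-at-1, n2 inverted output, n3 stuck-at-0, n3 inverted output, n4 stuck-at-0, n4 inverted output, n5 stuck-at-0, n5 inverted output, n6 stuck-at-1, n6 inverted output, n7 stuck-at-0, n7 inverted output}.
Test 2 (A=0, B=0, C=0, D=0): fault-free n1=1, n2=0, n3=0, n4=1, n5=1, n6=0, n7=0 → 0; observed 0. Eliminates n1 stuck-at-0, n1 inverted output, n3 inverted output, n4 stuck-at-0, n4 inverted output, n5 stuck-at-0, n5 inverted output, n6 stuck-at-1, n6 inverted output, n7 inverted output.
Test 3 (A=1, B=1, C=0, D=1): fault-free n1=0, n2=0, n3=1, n4=1, n5=0, n6=1, n7=0 → 0; observed 1. Eliminates n2 stuck-at-1, n2 inverted output, n7 stuck-at-0.
Only n3 stuck-at-0 is consistent with every test.

n3 stuck-at-0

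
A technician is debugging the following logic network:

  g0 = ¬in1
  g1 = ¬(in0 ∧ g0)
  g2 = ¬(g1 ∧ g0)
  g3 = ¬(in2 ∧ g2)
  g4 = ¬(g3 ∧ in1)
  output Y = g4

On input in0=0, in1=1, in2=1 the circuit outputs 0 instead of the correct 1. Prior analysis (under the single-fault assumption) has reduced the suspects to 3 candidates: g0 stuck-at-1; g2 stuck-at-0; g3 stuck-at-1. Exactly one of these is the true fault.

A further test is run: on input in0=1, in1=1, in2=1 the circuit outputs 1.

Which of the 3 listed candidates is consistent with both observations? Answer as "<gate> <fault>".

g0 stuck-at-1

Evaluate each candidate on input in0=1, in1=1, in2=1:
  g0 stuck-at-1: g0=1 [stuck-at-1], g1=0, g2=1, g3=0, g4=1 → 1 — matches
  g2 stuck-at-0: g0=0, g1=1, g2=0 [stuck-at-0], g3=1, g4=0 → 0 — eliminated
  g3 stuck-at-1: g0=0, g1=1, g2=1, g3=1 [stuck-at-1], g4=0 → 0 — eliminated
Only g0 stuck-at-1 reproduces the observed 1.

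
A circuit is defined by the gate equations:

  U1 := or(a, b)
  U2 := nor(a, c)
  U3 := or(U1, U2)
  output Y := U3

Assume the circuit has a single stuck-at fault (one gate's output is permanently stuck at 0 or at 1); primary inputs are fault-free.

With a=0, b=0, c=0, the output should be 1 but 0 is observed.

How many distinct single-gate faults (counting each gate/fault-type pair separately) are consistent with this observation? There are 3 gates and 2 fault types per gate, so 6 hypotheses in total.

Fault-free: U1=0, U2=1, U3=1 → 1. Observed 0.
  U1 stuck-at-0: output 1 ✗
  U1 stuck-at-1: output 1 ✗
  U2 stuck-at-0: output 0 ✓
  U2 stuck-at-1: output 1 ✗
  U3 stuck-at-0: output 0 ✓
  U3 stuck-at-1: output 1 ✗
Consistent faults: {U2 stuck-at-0, U3 stuck-at-0} — 2 in all.

2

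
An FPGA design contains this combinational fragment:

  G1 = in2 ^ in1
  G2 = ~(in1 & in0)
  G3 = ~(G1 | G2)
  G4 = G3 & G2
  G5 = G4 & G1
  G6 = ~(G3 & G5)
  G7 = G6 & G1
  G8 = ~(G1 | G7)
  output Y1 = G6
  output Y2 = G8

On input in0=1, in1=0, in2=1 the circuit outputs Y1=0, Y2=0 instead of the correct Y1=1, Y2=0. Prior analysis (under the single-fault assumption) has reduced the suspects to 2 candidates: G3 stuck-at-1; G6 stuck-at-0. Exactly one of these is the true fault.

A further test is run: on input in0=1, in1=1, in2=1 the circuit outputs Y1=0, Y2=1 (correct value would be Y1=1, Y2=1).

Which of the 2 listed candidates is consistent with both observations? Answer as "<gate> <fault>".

Evaluate each candidate on input in0=1, in1=1, in2=1:
  G3 stuck-at-1: G1=0, G2=0, G3=1 [stuck-at-1], G4=0, G5=0, G6=1, G7=0, G8=1 → Y1=1, Y2=1 — eliminated
  G6 stuck-at-0: G1=0, G2=0, G3=1, G4=0, G5=0, G6=0 [stuck-at-0], G7=0, G8=1 → Y1=0, Y2=1 — matches
Only G6 stuck-at-0 reproduces the observed Y1=0, Y2=1.

G6 stuck-at-0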